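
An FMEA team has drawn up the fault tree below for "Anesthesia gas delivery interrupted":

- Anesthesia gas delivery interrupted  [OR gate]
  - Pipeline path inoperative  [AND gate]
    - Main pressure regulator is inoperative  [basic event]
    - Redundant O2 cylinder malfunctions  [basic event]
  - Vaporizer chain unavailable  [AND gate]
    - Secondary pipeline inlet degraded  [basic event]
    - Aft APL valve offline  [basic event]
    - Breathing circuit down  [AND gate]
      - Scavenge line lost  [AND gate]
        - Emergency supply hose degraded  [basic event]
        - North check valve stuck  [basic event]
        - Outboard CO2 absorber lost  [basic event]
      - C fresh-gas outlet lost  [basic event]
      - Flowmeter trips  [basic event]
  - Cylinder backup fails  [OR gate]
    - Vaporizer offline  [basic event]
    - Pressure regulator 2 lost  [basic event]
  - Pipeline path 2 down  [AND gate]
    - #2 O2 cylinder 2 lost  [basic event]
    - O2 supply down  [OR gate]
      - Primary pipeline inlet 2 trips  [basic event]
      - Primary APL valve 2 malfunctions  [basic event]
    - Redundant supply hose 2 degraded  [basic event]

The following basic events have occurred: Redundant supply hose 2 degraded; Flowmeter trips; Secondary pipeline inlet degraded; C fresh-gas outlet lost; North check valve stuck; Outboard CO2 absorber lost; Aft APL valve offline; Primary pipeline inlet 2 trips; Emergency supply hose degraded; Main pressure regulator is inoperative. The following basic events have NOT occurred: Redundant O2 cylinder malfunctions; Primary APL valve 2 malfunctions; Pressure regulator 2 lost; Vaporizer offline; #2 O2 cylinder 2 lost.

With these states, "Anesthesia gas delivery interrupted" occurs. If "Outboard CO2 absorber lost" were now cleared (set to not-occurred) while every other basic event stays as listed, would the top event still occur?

No

Counterfactual: set "Outboard CO2 absorber lost" to not occurred.
Pipeline path inoperative [AND]: Main pressure regulator is inoperative=occurs, Redundant O2 cylinder malfunctions=not → not all inputs occur → does not occur.
Scavenge line lost [AND]: Emergency supply hose degraded=occurs, North check valve stuck=occurs, Outboard CO2 absorber lost=not → not all inputs occur → does not occur.
Breathing circuit down [AND]: Scavenge line lost=not, C fresh-gas outlet lost=occurs, Flowmeter trips=occurs → not all inputs occur → does not occur.
Vaporizer chain unavailable [AND]: Secondary pipeline inlet degraded=occurs, Aft APL valve offline=occurs, Breathing circuit down=not → not all inputs occur → does not occur.
Cylinder backup fails [OR]: Vaporizer offline=not, Pressure regulator 2 lost=not → no input occurs → does not occur.
O2 supply down [OR]: Primary pipeline inlet 2 trips=occurs, Primary APL valve 2 malfunctions=not → at least one input occurs → occurs.
Pipeline path 2 down [AND]: #2 O2 cylinder 2 lost=not, O2 supply down=occurs, Redundant supply hose 2 degraded=occurs → not all inputs occur → does not occur.
Anesthesia gas delivery interrupted [OR]: Pipeline path inoperative=not, Vaporizer chain unavailable=not, Cylinder backup fails=not, Pipeline path 2 down=not → no input occurs → does not occur.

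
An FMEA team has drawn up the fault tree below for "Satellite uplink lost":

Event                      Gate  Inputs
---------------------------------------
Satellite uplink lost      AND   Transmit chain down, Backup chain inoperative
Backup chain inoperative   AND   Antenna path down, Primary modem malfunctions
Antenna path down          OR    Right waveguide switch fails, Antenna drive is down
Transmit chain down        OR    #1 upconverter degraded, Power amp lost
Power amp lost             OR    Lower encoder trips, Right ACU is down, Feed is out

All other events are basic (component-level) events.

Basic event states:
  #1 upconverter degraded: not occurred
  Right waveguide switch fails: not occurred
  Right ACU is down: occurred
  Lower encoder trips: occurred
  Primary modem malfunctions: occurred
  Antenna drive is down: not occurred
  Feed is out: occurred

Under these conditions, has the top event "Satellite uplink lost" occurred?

No

Power amp lost [OR]: Lower encoder trips=occurs, Right ACU is down=occurs, Feed is out=occurs → at least one input occurs → occurs.
Transmit chain down [OR]: #1 upconverter degraded=not, Power amp lost=occurs → at least one input occurs → occurs.
Antenna path down [OR]: Right waveguide switch fails=not, Antenna drive is down=not → no input occurs → does not occur.
Backup chain inoperative [AND]: Antenna path down=not, Primary modem malfunctions=occurs → not all inputs occur → does not occur.
Satellite uplink lost [AND]: Transmit chain down=occurs, Backup chain inoperative=not → not all inputs occur → does not occur.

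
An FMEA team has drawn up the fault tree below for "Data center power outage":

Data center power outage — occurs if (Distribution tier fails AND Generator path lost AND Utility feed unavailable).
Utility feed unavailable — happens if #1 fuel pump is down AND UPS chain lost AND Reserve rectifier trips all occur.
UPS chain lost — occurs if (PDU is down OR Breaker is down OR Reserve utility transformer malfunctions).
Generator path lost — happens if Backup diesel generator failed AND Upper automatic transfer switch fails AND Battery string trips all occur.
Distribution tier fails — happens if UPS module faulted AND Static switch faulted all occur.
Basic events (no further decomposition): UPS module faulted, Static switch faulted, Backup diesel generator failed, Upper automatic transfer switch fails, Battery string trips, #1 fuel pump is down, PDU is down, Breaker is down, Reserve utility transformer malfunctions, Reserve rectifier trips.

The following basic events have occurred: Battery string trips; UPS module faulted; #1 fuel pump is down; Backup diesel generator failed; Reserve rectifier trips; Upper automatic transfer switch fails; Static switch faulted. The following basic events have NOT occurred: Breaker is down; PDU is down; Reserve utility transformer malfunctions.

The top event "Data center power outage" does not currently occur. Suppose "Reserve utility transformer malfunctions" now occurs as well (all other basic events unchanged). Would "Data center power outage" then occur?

Counterfactual: set "Reserve utility transformer malfunctions" to occurred.
Distribution tier fails [AND]: UPS module faulted=occurs, Static switch faulted=occurs → all inputs occur → occurs.
Generator path lost [AND]: Backup diesel generator failed=occurs, Upper automatic transfer switch fails=occurs, Battery string trips=occurs → all inputs occur → occurs.
UPS chain lost [OR]: PDU is down=not, Breaker is down=not, Reserve utility transformer malfunctions=occurs → at least one input occurs → occurs.
Utility feed unavailable [AND]: #1 fuel pump is down=occurs, UPS chain lost=occurs, Reserve rectifier trips=occurs → all inputs occur → occurs.
Data center power outage [AND]: Distribution tier fails=occurs, Generator path lost=occurs, Utility feed unavailable=occurs → all inputs occur → occurs.

Yes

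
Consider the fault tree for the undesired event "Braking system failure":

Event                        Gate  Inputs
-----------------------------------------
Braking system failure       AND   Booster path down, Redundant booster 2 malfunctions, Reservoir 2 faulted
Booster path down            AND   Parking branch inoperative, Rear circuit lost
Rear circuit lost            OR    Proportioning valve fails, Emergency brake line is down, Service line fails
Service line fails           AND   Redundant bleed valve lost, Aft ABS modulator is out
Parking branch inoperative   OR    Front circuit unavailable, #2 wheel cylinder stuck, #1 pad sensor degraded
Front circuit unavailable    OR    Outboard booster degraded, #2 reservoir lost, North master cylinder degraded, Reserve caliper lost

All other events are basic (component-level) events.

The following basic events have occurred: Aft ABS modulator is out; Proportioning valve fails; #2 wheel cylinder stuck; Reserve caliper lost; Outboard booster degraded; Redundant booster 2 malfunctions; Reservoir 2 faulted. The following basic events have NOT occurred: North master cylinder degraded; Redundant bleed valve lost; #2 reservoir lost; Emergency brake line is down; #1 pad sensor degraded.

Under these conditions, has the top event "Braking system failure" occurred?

Front circuit unavailable [OR]: Outboard booster degraded=occurs, #2 reservoir lost=not, North master cylinder degraded=not, Reserve caliper lost=occurs → at least one input occurs → occurs.
Parking branch inoperative [OR]: Front circuit unavailable=occurs, #2 wheel cylinder stuck=occurs, #1 pad sensor degraded=not → at least one input occurs → occurs.
Service line fails [AND]: Redundant bleed valve lost=not, Aft ABS modulator is out=occurs → not all inputs occur → does not occur.
Rear circuit lost [OR]: Proportioning valve fails=occurs, Emergency brake line is down=not, Service line fails=not → at least one input occurs → occurs.
Booster path down [AND]: Parking branch inoperative=occurs, Rear circuit lost=occurs → all inputs occur → occurs.
Braking system failure [AND]: Booster path down=occurs, Redundant booster 2 malfunctions=occurs, Reservoir 2 faulted=occurs → all inputs occur → occurs.

Yes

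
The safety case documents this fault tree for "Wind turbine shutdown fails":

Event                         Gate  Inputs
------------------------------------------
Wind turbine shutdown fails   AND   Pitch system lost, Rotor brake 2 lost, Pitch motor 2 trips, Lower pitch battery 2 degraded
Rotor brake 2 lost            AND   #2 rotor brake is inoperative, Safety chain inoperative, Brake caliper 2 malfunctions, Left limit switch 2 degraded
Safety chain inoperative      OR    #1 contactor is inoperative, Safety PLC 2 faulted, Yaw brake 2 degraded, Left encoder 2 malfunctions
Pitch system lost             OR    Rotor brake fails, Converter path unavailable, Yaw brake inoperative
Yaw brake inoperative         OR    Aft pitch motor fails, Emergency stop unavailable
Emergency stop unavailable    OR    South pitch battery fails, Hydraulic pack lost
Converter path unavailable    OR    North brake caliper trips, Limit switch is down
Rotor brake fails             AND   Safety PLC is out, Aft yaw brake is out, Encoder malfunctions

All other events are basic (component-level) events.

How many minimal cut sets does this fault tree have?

Rotor brake fails [AND]: one cut set from each child combined → 1 × 1 × 1 = 1 cut set(s).
Converter path unavailable [OR]: union of children's cut sets → 2 cut set(s).
Emergency stop unavailable [OR]: union of children's cut sets → 2 cut set(s).
Yaw brake inoperative [OR]: union of children's cut sets → 3 cut set(s).
Pitch system lost [OR]: union of children's cut sets → 6 cut set(s).
Safety chain inoperative [OR]: union of children's cut sets → 4 cut set(s).
Rotor brake 2 lost [AND]: one cut set from each child combined → 1 × 4 × 1 × 1 = 4 cut set(s).
Wind turbine shutdown fails [AND]: one cut set from each child combined → 6 × 4 × 1 × 1 = 24 cut set(s).

24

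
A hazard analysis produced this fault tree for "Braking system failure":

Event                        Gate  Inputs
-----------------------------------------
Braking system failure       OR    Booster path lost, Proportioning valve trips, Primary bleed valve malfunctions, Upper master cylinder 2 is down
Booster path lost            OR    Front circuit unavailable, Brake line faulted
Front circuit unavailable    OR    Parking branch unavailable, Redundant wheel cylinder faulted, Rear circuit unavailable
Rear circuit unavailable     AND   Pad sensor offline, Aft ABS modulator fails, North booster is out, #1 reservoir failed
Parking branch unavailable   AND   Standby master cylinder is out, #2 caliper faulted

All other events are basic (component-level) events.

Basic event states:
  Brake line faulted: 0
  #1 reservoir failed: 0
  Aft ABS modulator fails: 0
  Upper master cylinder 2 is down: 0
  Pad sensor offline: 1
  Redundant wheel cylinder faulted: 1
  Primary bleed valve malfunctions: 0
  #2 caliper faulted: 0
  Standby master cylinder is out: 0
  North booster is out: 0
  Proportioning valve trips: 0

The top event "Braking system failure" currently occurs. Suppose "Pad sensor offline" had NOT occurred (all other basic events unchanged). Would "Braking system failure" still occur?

Counterfactual: set "Pad sensor offline" to not occurred.
Parking branch unavailable [AND]: Standby master cylinder is out=not, #2 caliper faulted=not → not all inputs occur → does not occur.
Rear circuit unavailable [AND]: Pad sensor offline=not, Aft ABS modulator fails=not, North booster is out=not, #1 reservoir failed=not → not all inputs occur → does not occur.
Front circuit unavailable [OR]: Parking branch unavailable=not, Redundant wheel cylinder faulted=occurs, Rear circuit unavailable=not → at least one input occurs → occurs.
Booster path lost [OR]: Front circuit unavailable=occurs, Brake line faulted=not → at least one input occurs → occurs.
Braking system failure [OR]: Booster path lost=occurs, Proportioning valve trips=not, Primary bleed valve malfunctions=not, Upper master cylinder 2 is down=not → at least one input occurs → occurs.

Yes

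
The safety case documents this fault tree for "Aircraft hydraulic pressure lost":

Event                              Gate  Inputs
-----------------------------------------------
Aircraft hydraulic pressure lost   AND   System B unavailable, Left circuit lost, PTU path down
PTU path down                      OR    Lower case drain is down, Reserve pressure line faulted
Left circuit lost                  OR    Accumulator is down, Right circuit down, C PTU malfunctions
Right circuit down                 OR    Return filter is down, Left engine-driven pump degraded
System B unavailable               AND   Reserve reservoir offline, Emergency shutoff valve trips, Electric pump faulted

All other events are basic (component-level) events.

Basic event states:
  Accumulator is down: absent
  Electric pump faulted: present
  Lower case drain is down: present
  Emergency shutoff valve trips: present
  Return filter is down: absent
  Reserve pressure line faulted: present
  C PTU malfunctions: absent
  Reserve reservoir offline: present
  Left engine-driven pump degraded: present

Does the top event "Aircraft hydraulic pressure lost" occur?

System B unavailable [AND]: Reserve reservoir offline=occurs, Emergency shutoff valve trips=occurs, Electric pump faulted=occurs → all inputs occur → occurs.
Right circuit down [OR]: Return filter is down=not, Left engine-driven pump degraded=occurs → at least one input occurs → occurs.
Left circuit lost [OR]: Accumulator is down=not, Right circuit down=occurs, C PTU malfunctions=not → at least one input occurs → occurs.
PTU path down [OR]: Lower case drain is down=occurs, Reserve pressure line faulted=occurs → at least one input occurs → occurs.
Aircraft hydraulic pressure lost [AND]: System B unavailable=occurs, Left circuit lost=occurs, PTU path down=occurs → all inputs occur → occurs.

Yes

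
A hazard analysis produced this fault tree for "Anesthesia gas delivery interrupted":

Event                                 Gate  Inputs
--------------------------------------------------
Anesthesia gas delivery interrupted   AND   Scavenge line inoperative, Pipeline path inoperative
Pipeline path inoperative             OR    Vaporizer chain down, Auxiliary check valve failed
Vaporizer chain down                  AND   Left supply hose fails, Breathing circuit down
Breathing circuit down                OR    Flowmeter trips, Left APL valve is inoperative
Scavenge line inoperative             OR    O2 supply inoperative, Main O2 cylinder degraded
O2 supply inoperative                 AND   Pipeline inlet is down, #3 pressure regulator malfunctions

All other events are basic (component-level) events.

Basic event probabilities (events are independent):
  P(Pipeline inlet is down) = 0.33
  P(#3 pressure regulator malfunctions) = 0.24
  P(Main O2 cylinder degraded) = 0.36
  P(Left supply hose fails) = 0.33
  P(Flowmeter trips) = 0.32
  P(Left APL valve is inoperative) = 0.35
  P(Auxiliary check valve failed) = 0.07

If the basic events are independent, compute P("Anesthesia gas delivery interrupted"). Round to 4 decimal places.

P(O2 supply inoperative) [AND] = 0.33 × 0.24 = 0.079200
P(Scavenge line inoperative) [OR] = 1 − (1−0.079200) × (1−0.36) = 0.410688
P(Breathing circuit down) [OR] = 1 − (1−0.32) × (1−0.35) = 0.558000
P(Vaporizer chain down) [AND] = 0.33 × 0.558000 = 0.184140
P(Pipeline path inoperative) [OR] = 1 − (1−0.184140) × (1−0.07) = 0.241250
P(Anesthesia gas delivery interrupted) [AND] = 0.410688 × 0.241250 = 0.099078
Rounded to 4 decimal places: P(Anesthesia gas delivery interrupted) ≈ 0.0991.

0.0991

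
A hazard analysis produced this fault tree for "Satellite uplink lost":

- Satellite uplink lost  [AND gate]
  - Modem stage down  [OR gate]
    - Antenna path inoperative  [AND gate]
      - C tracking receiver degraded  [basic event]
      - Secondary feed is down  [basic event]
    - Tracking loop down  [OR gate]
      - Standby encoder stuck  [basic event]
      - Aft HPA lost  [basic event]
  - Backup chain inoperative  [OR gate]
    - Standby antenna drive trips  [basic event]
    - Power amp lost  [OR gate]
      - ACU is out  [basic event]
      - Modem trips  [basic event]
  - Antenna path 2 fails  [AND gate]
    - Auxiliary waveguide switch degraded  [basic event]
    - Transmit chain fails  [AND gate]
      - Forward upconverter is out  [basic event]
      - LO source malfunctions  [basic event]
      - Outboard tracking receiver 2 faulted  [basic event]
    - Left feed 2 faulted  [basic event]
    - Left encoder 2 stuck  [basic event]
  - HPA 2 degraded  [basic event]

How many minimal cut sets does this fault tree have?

Antenna path inoperative [AND]: one cut set from each child combined → 1 × 1 = 1 cut set(s).
Tracking loop down [OR]: union of children's cut sets → 2 cut set(s).
Modem stage down [OR]: union of children's cut sets → 3 cut set(s).
Power amp lost [OR]: union of children's cut sets → 2 cut set(s).
Backup chain inoperative [OR]: union of children's cut sets → 3 cut set(s).
Transmit chain fails [AND]: one cut set from each child combined → 1 × 1 × 1 = 1 cut set(s).
Antenna path 2 fails [AND]: one cut set from each child combined → 1 × 1 × 1 × 1 = 1 cut set(s).
Satellite uplink lost [AND]: one cut set from each child combined → 3 × 3 × 1 × 1 = 9 cut set(s).
Minimal cut sets: {Auxiliary waveguide switch degraded, C tracking receiver degraded, Forward upconverter is out, HPA 2 degraded, LO source malfunctions, Left encoder 2 stuck, Left feed 2 faulted, Outboard tracking receiver 2 faulted, Secondary feed is down, Standby antenna drive trips}; {ACU is out, Auxiliary waveguide switch degraded, C tracking receiver degraded, Forward upconverter is out, HPA 2 degraded, LO source malfunctions, Left encoder 2 stuck, Left feed 2 faulted, Outboard tracking receiver 2 faulted, Secondary feed is down}; {Auxiliary waveguide switch degraded, C tracking receiver degraded, Forward upconverter is out, HPA 2 degraded, LO source malfunctions, Left encoder 2 stuck, Left feed 2 faulted, Modem trips, Outboard tracking receiver 2 faulted, Secondary feed is down}; {Auxiliary waveguide switch degraded, Forward upconverter is out, HPA 2 degraded, LO source malfunctions, Left encoder 2 stuck, Left feed 2 faulted, Outboard tracking receiver 2 faulted, Standby antenna drive trips, Standby encoder stuck}; {ACU is out, Auxiliary waveguide switch degraded, Forward upconverter is out, HPA 2 degraded, LO source malfunctions, Left encoder 2 stuck, Left feed 2 faulted, Outboard tracking receiver 2 faulted, Standby encoder stuck}; {Auxiliary waveguide switch degraded, Forward upconverter is out, HPA 2 degraded, LO source malfunctions, Left encoder 2 stuck, Left feed 2 faulted, Modem trips, Outboard tracking receiver 2 faulted, Standby encoder stuck}; {Aft HPA lost, Auxiliary waveguide switch degraded, Forward upconverter is out, HPA 2 degraded, LO source malfunctions, Left encoder 2 stuck, Left feed 2 faulted, Outboard tracking receiver 2 faulted, Standby antenna drive trips}; {ACU is out, Aft HPA lost, Auxiliary waveguide switch degraded, Forward upconverter is out, HPA 2 degraded, LO source malfunctions, Left encoder 2 stuck, Left feed 2 faulted, Outboard tracking receiver 2 faulted}; {Aft HPA lost, Auxiliary waveguide switch degraded, Forward upconverter is out, HPA 2 degraded, LO source malfunctions, Left encoder 2 stuck, Left feed 2 faulted, Modem trips, Outboard tracking receiver 2 faulted}.

9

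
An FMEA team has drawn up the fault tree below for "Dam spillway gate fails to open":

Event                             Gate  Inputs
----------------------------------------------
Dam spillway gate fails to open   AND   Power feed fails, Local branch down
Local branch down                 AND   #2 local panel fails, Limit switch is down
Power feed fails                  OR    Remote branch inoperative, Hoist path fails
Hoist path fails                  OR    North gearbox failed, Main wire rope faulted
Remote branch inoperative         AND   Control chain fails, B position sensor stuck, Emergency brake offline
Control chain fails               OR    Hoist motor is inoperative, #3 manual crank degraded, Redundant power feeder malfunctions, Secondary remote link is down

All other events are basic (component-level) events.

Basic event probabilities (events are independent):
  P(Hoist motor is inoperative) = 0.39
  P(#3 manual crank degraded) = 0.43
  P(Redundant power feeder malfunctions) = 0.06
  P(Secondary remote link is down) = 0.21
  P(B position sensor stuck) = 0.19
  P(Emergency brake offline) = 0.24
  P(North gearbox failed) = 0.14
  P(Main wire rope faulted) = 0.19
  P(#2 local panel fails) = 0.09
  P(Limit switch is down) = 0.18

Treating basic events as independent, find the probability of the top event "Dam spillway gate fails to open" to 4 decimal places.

0.0053

P(Control chain fails) [OR] = 1 − (1−0.39) × (1−0.43) × (1−0.06) × (1−0.21) = 0.741798
P(Remote branch inoperative) [AND] = 0.741798 × 0.19 × 0.24 = 0.033826
P(Hoist path fails) [OR] = 1 − (1−0.14) × (1−0.19) = 0.303400
P(Power feed fails) [OR] = 1 − (1−0.033826) × (1−0.303400) = 0.326963
P(Local branch down) [AND] = 0.09 × 0.18 = 0.016200
P(Dam spillway gate fails to open) [AND] = 0.326963 × 0.016200 = 0.005297
Rounded to 4 decimal places: P(Dam spillway gate fails to open) ≈ 0.0053.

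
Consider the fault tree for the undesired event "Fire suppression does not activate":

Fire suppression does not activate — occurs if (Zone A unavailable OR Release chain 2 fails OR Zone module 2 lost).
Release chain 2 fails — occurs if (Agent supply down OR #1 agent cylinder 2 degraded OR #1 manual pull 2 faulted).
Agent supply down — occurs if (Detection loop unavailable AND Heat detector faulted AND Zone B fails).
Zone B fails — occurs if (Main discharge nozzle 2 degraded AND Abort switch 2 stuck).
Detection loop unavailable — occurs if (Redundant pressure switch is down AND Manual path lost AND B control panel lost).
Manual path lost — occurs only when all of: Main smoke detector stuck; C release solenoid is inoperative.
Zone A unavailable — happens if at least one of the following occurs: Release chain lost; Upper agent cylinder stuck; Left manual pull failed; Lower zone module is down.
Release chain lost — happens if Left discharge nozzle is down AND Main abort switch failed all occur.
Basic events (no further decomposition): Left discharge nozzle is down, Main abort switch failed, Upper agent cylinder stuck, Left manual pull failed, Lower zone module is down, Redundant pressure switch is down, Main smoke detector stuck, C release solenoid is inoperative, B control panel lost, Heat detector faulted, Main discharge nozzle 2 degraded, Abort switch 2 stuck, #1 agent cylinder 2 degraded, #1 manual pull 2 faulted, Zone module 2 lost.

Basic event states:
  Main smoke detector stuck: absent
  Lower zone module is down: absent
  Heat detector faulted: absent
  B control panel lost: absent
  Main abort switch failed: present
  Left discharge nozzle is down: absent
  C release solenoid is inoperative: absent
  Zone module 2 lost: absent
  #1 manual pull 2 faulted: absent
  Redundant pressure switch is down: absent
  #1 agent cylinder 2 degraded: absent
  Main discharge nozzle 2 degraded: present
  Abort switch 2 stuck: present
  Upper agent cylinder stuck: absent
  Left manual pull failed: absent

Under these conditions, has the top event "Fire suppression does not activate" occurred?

No

Release chain lost [AND]: Left discharge nozzle is down=not, Main abort switch failed=occurs → not all inputs occur → does not occur.
Zone A unavailable [OR]: Release chain lost=not, Upper agent cylinder stuck=not, Left manual pull failed=not, Lower zone module is down=not → no input occurs → does not occur.
Manual path lost [AND]: Main smoke detector stuck=not, C release solenoid is inoperative=not → not all inputs occur → does not occur.
Detection loop unavailable [AND]: Redundant pressure switch is down=not, Manual path lost=not, B control panel lost=not → not all inputs occur → does not occur.
Zone B fails [AND]: Main discharge nozzle 2 degraded=occurs, Abort switch 2 stuck=occurs → all inputs occur → occurs.
Agent supply down [AND]: Detection loop unavailable=not, Heat detector faulted=not, Zone B fails=occurs → not all inputs occur → does not occur.
Release chain 2 fails [OR]: Agent supply down=not, #1 agent cylinder 2 degraded=not, #1 manual pull 2 faulted=not → no input occurs → does not occur.
Fire suppression does not activate [OR]: Zone A unavailable=not, Release chain 2 fails=not, Zone module 2 lost=not → no input occurs → does not occur.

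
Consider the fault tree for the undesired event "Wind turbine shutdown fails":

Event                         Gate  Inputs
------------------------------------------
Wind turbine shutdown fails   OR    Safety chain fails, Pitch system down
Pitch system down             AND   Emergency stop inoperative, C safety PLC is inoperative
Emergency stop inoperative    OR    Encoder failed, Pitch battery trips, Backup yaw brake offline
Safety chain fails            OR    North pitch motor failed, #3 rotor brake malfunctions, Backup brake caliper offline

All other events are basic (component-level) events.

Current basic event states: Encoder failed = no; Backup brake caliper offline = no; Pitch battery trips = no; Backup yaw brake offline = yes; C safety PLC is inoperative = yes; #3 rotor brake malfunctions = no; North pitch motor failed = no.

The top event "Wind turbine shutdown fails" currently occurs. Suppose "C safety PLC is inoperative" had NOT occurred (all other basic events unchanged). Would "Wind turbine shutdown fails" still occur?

Counterfactual: set "C safety PLC is inoperative" to not occurred.
Safety chain fails [OR]: North pitch motor failed=not, #3 rotor brake malfunctions=not, Backup brake caliper offline=not → no input occurs → does not occur.
Emergency stop inoperative [OR]: Encoder failed=not, Pitch battery trips=not, Backup yaw brake offline=occurs → at least one input occurs → occurs.
Pitch system down [AND]: Emergency stop inoperative=occurs, C safety PLC is inoperative=not → not all inputs occur → does not occur.
Wind turbine shutdown fails [OR]: Safety chain fails=not, Pitch system down=not → no input occurs → does not occur.

No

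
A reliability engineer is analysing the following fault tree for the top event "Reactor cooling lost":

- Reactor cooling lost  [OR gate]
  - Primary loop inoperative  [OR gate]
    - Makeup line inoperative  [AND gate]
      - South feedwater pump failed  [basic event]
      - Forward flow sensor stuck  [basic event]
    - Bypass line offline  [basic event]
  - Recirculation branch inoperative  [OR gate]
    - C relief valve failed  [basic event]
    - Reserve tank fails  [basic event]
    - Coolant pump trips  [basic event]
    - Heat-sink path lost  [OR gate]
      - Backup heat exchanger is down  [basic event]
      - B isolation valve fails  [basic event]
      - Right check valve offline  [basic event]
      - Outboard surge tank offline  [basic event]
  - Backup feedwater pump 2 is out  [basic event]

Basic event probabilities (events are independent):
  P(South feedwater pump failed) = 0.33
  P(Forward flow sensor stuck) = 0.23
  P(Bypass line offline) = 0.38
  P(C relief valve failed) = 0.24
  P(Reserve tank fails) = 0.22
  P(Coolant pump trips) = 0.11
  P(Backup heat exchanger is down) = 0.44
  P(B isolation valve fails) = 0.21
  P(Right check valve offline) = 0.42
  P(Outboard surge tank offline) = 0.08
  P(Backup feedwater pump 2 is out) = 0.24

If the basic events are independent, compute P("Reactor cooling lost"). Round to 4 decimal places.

0.9458

P(Makeup line inoperative) [AND] = 0.33 × 0.23 = 0.075900
P(Primary loop inoperative) [OR] = 1 − (1−0.075900) × (1−0.38) = 0.427058
P(Heat-sink path lost) [OR] = 1 − (1−0.44) × (1−0.21) × (1−0.42) × (1−0.08) = 0.763935
P(Recirculation branch inoperative) [OR] = 1 − (1−0.24) × (1−0.22) × (1−0.11) × (1−0.763935) = 0.875454
P(Reactor cooling lost) [OR] = 1 − (1−0.427058) × (1−0.875454) × (1−0.24) = 0.945768
Rounded to 4 decimal places: P(Reactor cooling lost) ≈ 0.9458.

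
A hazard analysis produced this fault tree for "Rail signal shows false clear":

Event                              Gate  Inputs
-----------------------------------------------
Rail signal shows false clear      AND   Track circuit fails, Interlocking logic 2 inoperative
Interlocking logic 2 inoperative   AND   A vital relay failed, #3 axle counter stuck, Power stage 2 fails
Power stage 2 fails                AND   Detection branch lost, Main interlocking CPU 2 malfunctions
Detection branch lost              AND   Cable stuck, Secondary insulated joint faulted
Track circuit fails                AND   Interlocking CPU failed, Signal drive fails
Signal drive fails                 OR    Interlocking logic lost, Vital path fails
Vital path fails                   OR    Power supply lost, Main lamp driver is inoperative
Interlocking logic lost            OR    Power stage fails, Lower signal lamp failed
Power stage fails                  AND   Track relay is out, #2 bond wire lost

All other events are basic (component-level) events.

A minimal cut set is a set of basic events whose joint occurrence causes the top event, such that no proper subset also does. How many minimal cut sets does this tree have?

4

Power stage fails [AND]: one cut set from each child combined → 1 × 1 = 1 cut set(s).
Interlocking logic lost [OR]: union of children's cut sets → 2 cut set(s).
Vital path fails [OR]: union of children's cut sets → 2 cut set(s).
Signal drive fails [OR]: union of children's cut sets → 4 cut set(s).
Track circuit fails [AND]: one cut set from each child combined → 1 × 4 = 4 cut set(s).
Detection branch lost [AND]: one cut set from each child combined → 1 × 1 = 1 cut set(s).
Power stage 2 fails [AND]: one cut set from each child combined → 1 × 1 = 1 cut set(s).
Interlocking logic 2 inoperative [AND]: one cut set from each child combined → 1 × 1 × 1 = 1 cut set(s).
Rail signal shows false clear [AND]: one cut set from each child combined → 4 × 1 = 4 cut set(s).
Minimal cut sets: {#2 bond wire lost, #3 axle counter stuck, A vital relay failed, Cable stuck, Interlocking CPU failed, Main interlocking CPU 2 malfunctions, Secondary insulated joint faulted, Track relay is out}; {#3 axle counter stuck, A vital relay failed, Cable stuck, Interlocking CPU failed, Lower signal lamp failed, Main interlocking CPU 2 malfunctions, Secondary insulated joint faulted}; {#3 axle counter stuck, A vital relay failed, Cable stuck, Interlocking CPU failed, Main interlocking CPU 2 malfunctions, Power supply lost, Secondary insulated joint faulted}; {#3 axle counter stuck, A vital relay failed, Cable stuck, Interlocking CPU failed, Main interlocking CPU 2 malfunctions, Main lamp driver is inoperative, Secondary insulated joint faulted}.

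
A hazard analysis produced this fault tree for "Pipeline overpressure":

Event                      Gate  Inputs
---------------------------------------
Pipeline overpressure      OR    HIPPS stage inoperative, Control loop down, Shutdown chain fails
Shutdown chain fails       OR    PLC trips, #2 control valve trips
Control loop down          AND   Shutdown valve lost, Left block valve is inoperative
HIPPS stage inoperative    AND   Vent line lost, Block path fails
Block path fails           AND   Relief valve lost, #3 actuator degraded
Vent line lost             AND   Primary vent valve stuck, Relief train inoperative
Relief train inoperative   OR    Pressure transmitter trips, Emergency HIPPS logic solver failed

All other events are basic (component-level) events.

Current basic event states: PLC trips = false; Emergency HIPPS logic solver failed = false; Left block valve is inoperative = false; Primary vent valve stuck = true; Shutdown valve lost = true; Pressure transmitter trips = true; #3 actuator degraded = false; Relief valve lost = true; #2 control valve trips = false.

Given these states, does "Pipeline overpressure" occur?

Relief train inoperative [OR]: Pressure transmitter trips=occurs, Emergency HIPPS logic solver failed=not → at least one input occurs → occurs.
Vent line lost [AND]: Primary vent valve stuck=occurs, Relief train inoperative=occurs → all inputs occur → occurs.
Block path fails [AND]: Relief valve lost=occurs, #3 actuator degraded=not → not all inputs occur → does not occur.
HIPPS stage inoperative [AND]: Vent line lost=occurs, Block path fails=not → not all inputs occur → does not occur.
Control loop down [AND]: Shutdown valve lost=occurs, Left block valve is inoperative=not → not all inputs occur → does not occur.
Shutdown chain fails [OR]: PLC trips=not, #2 control valve trips=not → no input occurs → does not occur.
Pipeline overpressure [OR]: HIPPS stage inoperative=not, Control loop down=not, Shutdown chain fails=not → no input occurs → does not occur.

No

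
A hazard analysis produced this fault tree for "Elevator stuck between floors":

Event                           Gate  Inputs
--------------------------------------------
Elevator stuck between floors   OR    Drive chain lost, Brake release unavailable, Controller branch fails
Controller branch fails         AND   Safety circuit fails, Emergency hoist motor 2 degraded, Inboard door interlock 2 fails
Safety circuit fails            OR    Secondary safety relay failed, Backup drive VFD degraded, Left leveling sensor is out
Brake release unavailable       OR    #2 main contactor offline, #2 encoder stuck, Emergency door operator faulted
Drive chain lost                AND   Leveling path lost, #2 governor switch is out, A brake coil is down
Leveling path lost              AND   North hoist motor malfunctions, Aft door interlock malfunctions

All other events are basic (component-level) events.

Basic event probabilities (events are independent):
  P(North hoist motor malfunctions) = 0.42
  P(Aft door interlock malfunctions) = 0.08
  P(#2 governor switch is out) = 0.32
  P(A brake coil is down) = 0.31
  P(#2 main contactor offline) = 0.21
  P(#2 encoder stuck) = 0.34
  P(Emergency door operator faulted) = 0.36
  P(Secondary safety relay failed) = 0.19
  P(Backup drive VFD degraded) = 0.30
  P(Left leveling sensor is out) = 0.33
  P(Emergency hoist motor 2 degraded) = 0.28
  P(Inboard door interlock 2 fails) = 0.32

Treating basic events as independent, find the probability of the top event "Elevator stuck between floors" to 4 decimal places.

P(Leveling path lost) [AND] = 0.42 × 0.08 = 0.033600
P(Drive chain lost) [AND] = 0.033600 × 0.32 × 0.31 = 0.003333
P(Brake release unavailable) [OR] = 1 − (1−0.21) × (1−0.34) × (1−0.36) = 0.666304
P(Safety circuit fails) [OR] = 1 − (1−0.19) × (1−0.30) × (1−0.33) = 0.620110
P(Controller branch fails) [AND] = 0.620110 × 0.28 × 0.32 = 0.055562
P(Elevator stuck between floors) [OR] = 1 − (1−0.003333) × (1−0.666304) × (1−0.055562) = 0.685895
Rounded to 4 decimal places: P(Elevator stuck between floors) ≈ 0.6859.

0.6859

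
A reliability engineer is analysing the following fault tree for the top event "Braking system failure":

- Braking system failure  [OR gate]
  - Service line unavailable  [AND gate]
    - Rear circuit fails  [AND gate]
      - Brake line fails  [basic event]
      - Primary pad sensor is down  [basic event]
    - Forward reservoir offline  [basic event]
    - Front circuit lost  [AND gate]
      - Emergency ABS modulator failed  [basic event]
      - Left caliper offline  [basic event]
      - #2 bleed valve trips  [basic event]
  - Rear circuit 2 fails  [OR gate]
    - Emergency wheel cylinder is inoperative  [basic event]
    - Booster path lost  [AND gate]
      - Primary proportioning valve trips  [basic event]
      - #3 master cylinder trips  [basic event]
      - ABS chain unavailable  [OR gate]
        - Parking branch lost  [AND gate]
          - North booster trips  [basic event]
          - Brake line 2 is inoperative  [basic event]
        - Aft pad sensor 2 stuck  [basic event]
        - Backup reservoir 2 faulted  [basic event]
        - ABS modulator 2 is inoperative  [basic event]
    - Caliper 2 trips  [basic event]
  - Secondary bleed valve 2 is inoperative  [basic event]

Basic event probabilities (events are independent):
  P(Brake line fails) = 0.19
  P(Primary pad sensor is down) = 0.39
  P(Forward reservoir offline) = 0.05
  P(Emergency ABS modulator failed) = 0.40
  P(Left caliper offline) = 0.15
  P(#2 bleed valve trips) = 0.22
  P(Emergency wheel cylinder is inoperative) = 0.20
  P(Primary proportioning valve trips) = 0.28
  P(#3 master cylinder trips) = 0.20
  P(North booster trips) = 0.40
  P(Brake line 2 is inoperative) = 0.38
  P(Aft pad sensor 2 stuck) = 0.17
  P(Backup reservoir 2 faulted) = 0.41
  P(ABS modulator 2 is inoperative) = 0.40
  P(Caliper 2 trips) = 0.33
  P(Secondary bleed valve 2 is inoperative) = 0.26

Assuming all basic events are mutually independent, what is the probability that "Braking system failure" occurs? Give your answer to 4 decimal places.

P(Rear circuit fails) [AND] = 0.19 × 0.39 = 0.074100
P(Front circuit lost) [AND] = 0.40 × 0.15 × 0.22 = 0.013200
P(Service line unavailable) [AND] = 0.074100 × 0.05 × 0.013200 = 0.000049
P(Parking branch lost) [AND] = 0.40 × 0.38 = 0.152000
P(ABS chain unavailable) [OR] = 1 − (1−0.152000) × (1−0.17) × (1−0.41) × (1−0.40) = 0.750841
P(Booster path lost) [AND] = 0.28 × 0.20 × 0.750841 = 0.042047
P(Rear circuit 2 fails) [OR] = 1 − (1−0.20) × (1−0.042047) × (1−0.33) = 0.486537
P(Braking system failure) [OR] = 1 − (1−0.000049) × (1−0.486537) × (1−0.26) = 0.620056
Rounded to 4 decimal places: P(Braking system failure) ≈ 0.6201.

0.6201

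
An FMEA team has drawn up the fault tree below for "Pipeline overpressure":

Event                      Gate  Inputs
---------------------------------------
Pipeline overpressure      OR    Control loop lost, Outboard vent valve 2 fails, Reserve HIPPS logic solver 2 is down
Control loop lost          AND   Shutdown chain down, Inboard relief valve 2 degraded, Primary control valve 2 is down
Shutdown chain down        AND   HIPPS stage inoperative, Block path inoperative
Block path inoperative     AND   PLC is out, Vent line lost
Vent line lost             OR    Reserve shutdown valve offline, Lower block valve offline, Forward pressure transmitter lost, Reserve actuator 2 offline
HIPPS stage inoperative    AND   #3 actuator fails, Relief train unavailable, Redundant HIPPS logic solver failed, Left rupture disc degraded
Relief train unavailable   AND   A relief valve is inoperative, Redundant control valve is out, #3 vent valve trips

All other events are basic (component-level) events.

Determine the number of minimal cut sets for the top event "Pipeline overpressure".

6

Relief train unavailable [AND]: one cut set from each child combined → 1 × 1 × 1 = 1 cut set(s).
HIPPS stage inoperative [AND]: one cut set from each child combined → 1 × 1 × 1 × 1 = 1 cut set(s).
Vent line lost [OR]: union of children's cut sets → 4 cut set(s).
Block path inoperative [AND]: one cut set from each child combined → 1 × 4 = 4 cut set(s).
Shutdown chain down [AND]: one cut set from each child combined → 1 × 4 = 4 cut set(s).
Control loop lost [AND]: one cut set from each child combined → 4 × 1 × 1 = 4 cut set(s).
Pipeline overpressure [OR]: union of children's cut sets → 6 cut set(s).
Minimal cut sets: {#3 actuator fails, #3 vent valve trips, A relief valve is inoperative, Inboard relief valve 2 degraded, Left rupture disc degraded, PLC is out, Primary control valve 2 is down, Redundant HIPPS logic solver failed, Redundant control valve is out, Reserve shutdown valve offline}; {#3 actuator fails, #3 vent valve trips, A relief valve is inoperative, Inboard relief valve 2 degraded, Left rupture disc degraded, Lower block valve offline, PLC is out, Primary control valve 2 is down, Redundant HIPPS logic solver failed, Redundant control valve is out}; {#3 actuator fails, #3 vent valve trips, A relief valve is inoperative, Forward pressure transmitter lost, Inboard relief valve 2 degraded, Left rupture disc degraded, PLC is out, Primary control valve 2 is down, Redundant HIPPS logic solver failed, Redundant control valve is out}; {#3 actuator fails, #3 vent valve trips, A relief valve is inoperative, Inboard relief valve 2 degraded, Left rupture disc degraded, PLC is out, Primary control valve 2 is down, Redundant HIPPS logic solver failed, Redundant control valve is out, Reserve actuator 2 offline}; {Outboard vent valve 2 fails}; {Reserve HIPPS logic solver 2 is down}.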